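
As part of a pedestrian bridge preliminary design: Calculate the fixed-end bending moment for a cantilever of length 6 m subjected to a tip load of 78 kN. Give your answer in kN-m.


For a cantilever with a point load at the free end:
M_max = P * L = 78 * 6 = 468 kN-m

468 kN-m


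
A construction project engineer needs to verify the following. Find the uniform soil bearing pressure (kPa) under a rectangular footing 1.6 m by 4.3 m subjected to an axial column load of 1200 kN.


A = 1.6 * 4.3 = 6.88 m^2
q = P / A = 1200 / 6.88
= 174.4186 kPa

174.4186 kPa


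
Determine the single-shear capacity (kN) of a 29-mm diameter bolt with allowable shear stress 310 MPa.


A = pi * d^2 / 4 = pi * 29^2 / 4 = 660.5199 mm^2
V = f_v * A / 1000 = 310 * 660.5199 / 1000
= 204.7612 kN

204.7612 kN


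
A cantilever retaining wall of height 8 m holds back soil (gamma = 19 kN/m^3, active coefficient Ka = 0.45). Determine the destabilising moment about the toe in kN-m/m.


Pa = 0.5 * Ka * gamma * H^2
= 0.5 * 0.45 * 19 * 8^2
= 273.6 kN/m
Arm = H / 3 = 8 / 3 = 2.6667 m
Mo = Pa * arm = Pa * H / 3 = 273.6 * 8 / 3 = 729.6 kN-m/m

729.6 kN-m/m


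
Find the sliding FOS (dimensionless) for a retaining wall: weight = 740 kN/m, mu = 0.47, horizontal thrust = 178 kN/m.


Resisting force = mu * W = 0.47 * 740 = 347.8 kN/m
FOS = Resisting / Driving = 347.8 / 178
= 1.9539 (dimensionless)

1.9539 (dimensionless)


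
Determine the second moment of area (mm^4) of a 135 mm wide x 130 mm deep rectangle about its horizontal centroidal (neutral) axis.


I = b * h^3 / 12
= 135 * 130^3 / 12
= 135 * 2197000 / 12
= 24716250.0 mm^4

24716250.0 mm^4


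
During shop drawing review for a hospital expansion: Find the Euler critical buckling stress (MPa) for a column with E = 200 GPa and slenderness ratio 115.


sigma_cr = pi^2 * E / lambda^2
= 9.8696 * 200000.0 / 115^2
= 9.8696 * 200000.0 / 13225
= 149.2568 MPa

149.2568 MPa


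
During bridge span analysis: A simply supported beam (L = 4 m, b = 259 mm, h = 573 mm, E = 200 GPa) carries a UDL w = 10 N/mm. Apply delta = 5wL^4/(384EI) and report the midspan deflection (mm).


I = 259 * 573^3 / 12 = 4060526825.25 mm^4
L = 4000.0 mm, w = 10 N/mm, E = 200000.0 MPa
delta = 5 * w * L^4 / (384 * E * I)
= 5 * 10 * 4000.0^4 / (384 * 200000.0 * 4060526825.25)
= 0.041 mm

0.041 mm


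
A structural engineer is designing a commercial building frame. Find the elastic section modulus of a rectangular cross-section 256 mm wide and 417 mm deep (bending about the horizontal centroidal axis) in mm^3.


S = b * h^2 / 6
= 256 * 417^2 / 6
= 256 * 173889 / 6
= 7419264.0 mm^3

7419264.0 mm^3


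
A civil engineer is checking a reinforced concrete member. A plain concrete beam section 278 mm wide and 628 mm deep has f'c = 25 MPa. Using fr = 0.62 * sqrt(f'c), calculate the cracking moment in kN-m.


fr = 0.62 * sqrt(25) = 0.62 * 5.0 = 3.1 MPa
I = 278 * 628^3 / 12 = 5737761354.67 mm^4
y_t = 314.0 mm
M_cr = fr * I / y_t = 3.1 * 5737761354.67 / 314.0 N-mm
= 56.6467 kN-m

56.6467 kN-m


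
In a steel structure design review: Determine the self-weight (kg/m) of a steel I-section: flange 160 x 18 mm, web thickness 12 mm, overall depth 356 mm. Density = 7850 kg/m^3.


A_flanges = 2 * 160 * 18 = 5760 mm^2
A_web = (356 - 2 * 18) * 12 = 3840 mm^2
A_total = 5760 + 3840 = 9600 mm^2 = 0.009600 m^2
Weight = rho * A = 7850 * 0.009600 = 75.36 kg/m

75.36 kg/m


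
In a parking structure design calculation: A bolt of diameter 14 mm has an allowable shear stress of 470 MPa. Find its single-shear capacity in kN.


A = pi * d^2 / 4 = pi * 14^2 / 4 = 153.938 mm^2
V = f_v * A / 1000 = 470 * 153.938 / 1000
= 72.3509 kN

72.3509 kN


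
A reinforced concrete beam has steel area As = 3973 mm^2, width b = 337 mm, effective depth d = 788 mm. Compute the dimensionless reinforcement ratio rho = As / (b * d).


rho = As / (b * d)
= 3973 / (337 * 788)
= 3973 / 265556
= 0.014961 (dimensionless)

0.014961 (dimensionless)


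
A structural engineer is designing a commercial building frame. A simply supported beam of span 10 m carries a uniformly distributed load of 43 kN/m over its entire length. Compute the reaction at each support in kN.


Total load = w * L = 43 * 10 = 430 kN
By symmetry, each reaction R = total / 2 = 430 / 2 = 215.0 kN

215.0 kN


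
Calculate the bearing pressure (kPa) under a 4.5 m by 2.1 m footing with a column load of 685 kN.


A = 4.5 * 2.1 = 9.45 m^2
q = P / A = 685 / 9.45
= 72.4868 kPa

72.4868 kPa


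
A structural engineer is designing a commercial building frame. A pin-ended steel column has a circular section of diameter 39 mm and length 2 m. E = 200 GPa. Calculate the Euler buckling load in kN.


I = pi * d^4 / 64 = 113560.77 mm^4
L = 2000.0 mm
P_cr = pi^2 * E * I / L^2
= 9.8696 * 200000.0 * 113560.77 / 2000.0^2
= 56039.99 N = 56.04 kN

56.04 kN


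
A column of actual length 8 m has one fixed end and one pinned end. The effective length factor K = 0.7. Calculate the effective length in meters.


L_eff = K * L
= 0.7 * 8
= 5.6 m

5.6 m


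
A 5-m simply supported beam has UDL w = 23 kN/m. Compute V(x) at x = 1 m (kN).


R_A = w * L / 2 = 23 * 5 / 2 = 57.5 kN
V(x) = R_A - w * x = 57.5 - 23 * 1
= 34.5 kN

34.5 kN


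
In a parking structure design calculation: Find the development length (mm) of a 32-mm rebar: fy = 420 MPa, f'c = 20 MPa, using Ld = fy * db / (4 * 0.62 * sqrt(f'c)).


Ld = (fy * db) / (4 * 0.62 * sqrt(f'c))
= (420 * 32) / (4 * 0.62 * sqrt(20))
= 13440 / 11.0909
= 1211.8 mm

1211.8 mm


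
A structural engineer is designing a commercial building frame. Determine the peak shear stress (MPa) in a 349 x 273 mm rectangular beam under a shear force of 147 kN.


A = b * h = 349 * 273 = 95277 mm^2
V = 147 kN = 147000.0 N
tau_max = 1.5 * V / A = 1.5 * 147000.0 / 95277
= 2.3143 MPa

2.3143 MPa


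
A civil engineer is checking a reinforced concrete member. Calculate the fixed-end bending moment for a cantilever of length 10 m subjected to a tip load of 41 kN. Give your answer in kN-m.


For a cantilever with a point load at the free end:
M_max = P * L = 41 * 10 = 410 kN-m

410 kN-m


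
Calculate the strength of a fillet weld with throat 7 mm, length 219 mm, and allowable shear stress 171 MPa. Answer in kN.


Strength = throat * length * allowable stress
= 7 * 219 * 171 N
= 262143 N
= 262.14 kN

262.14 kN


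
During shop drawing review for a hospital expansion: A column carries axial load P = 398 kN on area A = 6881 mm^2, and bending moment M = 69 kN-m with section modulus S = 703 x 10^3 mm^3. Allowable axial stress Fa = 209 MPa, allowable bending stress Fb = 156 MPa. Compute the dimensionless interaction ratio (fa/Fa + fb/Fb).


f_a = P / A = 398000.0 / 6881 = 57.8404 MPa
f_b = M / S = 69000000.0 / 703000.0 = 98.1508 MPa
Ratio = f_a / Fa + f_b / Fb
= 57.8404 / 209 + 98.1508 / 156
= 0.9059 (dimensionless)

0.9059 (dimensionless)


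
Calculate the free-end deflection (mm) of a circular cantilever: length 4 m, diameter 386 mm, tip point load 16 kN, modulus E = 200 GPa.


I = pi * d^4 / 64 = pi * 386^4 / 64 = 1089730527.72 mm^4
L = 4000.0 mm, P = 16000.0 N, E = 200000.0 MPa
delta = P * L^3 / (3 * E * I)
= 16000.0 * 4000.0^3 / (3 * 200000.0 * 1089730527.72)
= 1.5661 mm

1.5661 mm


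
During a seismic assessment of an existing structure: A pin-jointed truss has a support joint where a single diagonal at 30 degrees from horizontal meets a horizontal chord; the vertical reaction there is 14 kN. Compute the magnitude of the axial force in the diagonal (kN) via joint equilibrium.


At the joint, only the diagonal has a vertical component, so vertical equilibrium gives:
F * sin(30) = 14
F = 14 / sin(30)
= 14 / 0.5
= 28.0 kN

28.0 kN


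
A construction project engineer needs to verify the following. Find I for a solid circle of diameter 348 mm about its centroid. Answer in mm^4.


r = d / 2 = 348 / 2 = 174.0 mm
I = pi * r^4 / 4 = pi * 174.0^4 / 4
= 719924369.13 mm^4

719924369.13 mm^4


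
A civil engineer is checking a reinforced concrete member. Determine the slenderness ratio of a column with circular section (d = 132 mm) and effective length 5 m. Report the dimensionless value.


Radius of gyration r = d / 4 = 132 / 4 = 33.0 mm
L_eff = 5000.0 mm
Slenderness ratio = L / r = 5000.0 / 33.0 = 151.52 (dimensionless)

151.52 (dimensionless)


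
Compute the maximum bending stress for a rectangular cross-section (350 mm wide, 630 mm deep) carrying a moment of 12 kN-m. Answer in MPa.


I = b * h^3 / 12 = 350 * 630^3 / 12 = 7293037500.0 mm^4
y = h / 2 = 630 / 2 = 315.0 mm
M = 12 kN-m = 12000000.0 N-mm
sigma = M * y / I = 12000000.0 * 315.0 / 7293037500.0
= 0.52 MPa

0.52 MPa


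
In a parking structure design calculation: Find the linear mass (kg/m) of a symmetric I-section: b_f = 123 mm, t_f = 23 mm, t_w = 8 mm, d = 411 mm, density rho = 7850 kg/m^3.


A_flanges = 2 * 123 * 23 = 5658 mm^2
A_web = (411 - 2 * 23) * 8 = 2920 mm^2
A_total = 5658 + 2920 = 8578 mm^2 = 0.008578 m^2
Weight = rho * A = 7850 * 0.008578 = 67.3373 kg/m

67.3373 kg/m


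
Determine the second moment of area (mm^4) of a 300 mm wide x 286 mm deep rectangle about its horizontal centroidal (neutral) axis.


I = b * h^3 / 12
= 300 * 286^3 / 12
= 300 * 23393656 / 12
= 584841400.0 mm^4

584841400.0 mm^4


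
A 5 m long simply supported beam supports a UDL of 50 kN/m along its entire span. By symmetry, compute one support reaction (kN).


Total load = w * L = 50 * 5 = 250 kN
By symmetry, each reaction R = total / 2 = 250 / 2 = 125.0 kN

125.0 kN


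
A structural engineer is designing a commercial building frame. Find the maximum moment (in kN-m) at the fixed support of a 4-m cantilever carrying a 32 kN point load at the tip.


For a cantilever with a point load at the free end:
M_max = P * L = 32 * 4 = 128 kN-m

128 kN-m


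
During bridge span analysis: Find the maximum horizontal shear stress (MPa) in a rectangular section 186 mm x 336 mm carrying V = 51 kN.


A = b * h = 186 * 336 = 62496 mm^2
V = 51 kN = 51000.0 N
tau_max = 1.5 * V / A = 1.5 * 51000.0 / 62496
= 1.2241 MPa

1.2241 MPa


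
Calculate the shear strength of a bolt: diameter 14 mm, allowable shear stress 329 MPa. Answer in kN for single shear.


A = pi * d^2 / 4 = pi * 14^2 / 4 = 153.938 mm^2
V = f_v * A / 1000 = 329 * 153.938 / 1000
= 50.6456 kN

50.6456 kN


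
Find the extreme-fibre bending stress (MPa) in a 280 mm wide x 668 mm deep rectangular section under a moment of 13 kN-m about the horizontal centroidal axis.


I = b * h^3 / 12 = 280 * 668^3 / 12 = 6955144746.67 mm^4
y = h / 2 = 668 / 2 = 334.0 mm
M = 13 kN-m = 13000000.0 N-mm
sigma = M * y / I = 13000000.0 * 334.0 / 6955144746.67
= 0.62 MPa

0.62 MPa


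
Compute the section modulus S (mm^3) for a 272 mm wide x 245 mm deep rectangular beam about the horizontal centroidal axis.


S = b * h^2 / 6
= 272 * 245^2 / 6
= 272 * 60025 / 6
= 2721133.33 mm^3

2721133.33 mm^3


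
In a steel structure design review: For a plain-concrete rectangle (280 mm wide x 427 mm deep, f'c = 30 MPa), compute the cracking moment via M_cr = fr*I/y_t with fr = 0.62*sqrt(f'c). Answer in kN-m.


fr = 0.62 * sqrt(30) = 0.62 * 5.4772 = 3.3959 MPa
I = 280 * 427^3 / 12 = 1816604603.33 mm^4
y_t = 213.5 mm
M_cr = fr * I / y_t = 3.3959 * 1816604603.33 / 213.5 N-mm
= 28.8945 kN-m

28.8945 kN-m


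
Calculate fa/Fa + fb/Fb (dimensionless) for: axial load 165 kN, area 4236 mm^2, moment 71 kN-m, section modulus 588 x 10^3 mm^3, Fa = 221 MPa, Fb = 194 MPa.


f_a = P / A = 165000.0 / 4236 = 38.9518 MPa
f_b = M / S = 71000000.0 / 588000.0 = 120.7483 MPa
Ratio = f_a / Fa + f_b / Fb
= 38.9518 / 221 + 120.7483 / 194
= 0.7987 (dimensionless)

0.7987 (dimensionless)


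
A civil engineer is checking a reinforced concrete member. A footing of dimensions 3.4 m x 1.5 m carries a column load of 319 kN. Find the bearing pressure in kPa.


A = 3.4 * 1.5 = 5.1 m^2
q = P / A = 319 / 5.1
= 62.549 kPa

62.549 kPa


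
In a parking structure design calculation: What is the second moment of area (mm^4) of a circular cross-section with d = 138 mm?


r = d / 2 = 138 / 2 = 69.0 mm
I = pi * r^4 / 4 = pi * 69.0^4 / 4
= 17802715.2 mm^4

17802715.2 mm^4


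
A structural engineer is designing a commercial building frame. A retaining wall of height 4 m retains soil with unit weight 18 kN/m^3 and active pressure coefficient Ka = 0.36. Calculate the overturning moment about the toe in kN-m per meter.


Pa = 0.5 * Ka * gamma * H^2
= 0.5 * 0.36 * 18 * 4^2
= 51.84 kN/m
Arm = H / 3 = 4 / 3 = 1.3333 m
Mo = Pa * arm = Pa * H / 3 = 51.84 * 4 / 3 = 69.12 kN-m/m

69.12 kN-m/m


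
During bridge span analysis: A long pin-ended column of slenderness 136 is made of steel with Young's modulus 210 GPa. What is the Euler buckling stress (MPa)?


sigma_cr = pi^2 * E / lambda^2
= 9.8696 * 210000.0 / 136^2
= 9.8696 * 210000.0 / 18496
= 112.0576 MPa

112.0576 MPa


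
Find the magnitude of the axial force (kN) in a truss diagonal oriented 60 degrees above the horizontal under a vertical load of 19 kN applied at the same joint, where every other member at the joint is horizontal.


At the joint, only the diagonal has a vertical component, so vertical equilibrium gives:
F * sin(60) = 19
F = 19 / sin(60)
= 19 / 0.866025
= 21.94 kN

21.94 kN


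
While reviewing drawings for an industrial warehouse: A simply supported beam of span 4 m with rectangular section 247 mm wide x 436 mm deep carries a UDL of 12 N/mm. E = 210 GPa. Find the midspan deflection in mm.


I = 247 * 436^3 / 12 = 1705984869.33 mm^4
L = 4000.0 mm, w = 12 N/mm, E = 210000.0 MPa
delta = 5 * w * L^4 / (384 * E * I)
= 5 * 12 * 4000.0^4 / (384 * 210000.0 * 1705984869.33)
= 0.1117 mm

0.1117 mm


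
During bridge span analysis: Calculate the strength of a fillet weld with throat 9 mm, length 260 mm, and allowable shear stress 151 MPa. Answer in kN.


Strength = throat * length * allowable stress
= 9 * 260 * 151 N
= 353340 N
= 353.34 kN

353.34 kN


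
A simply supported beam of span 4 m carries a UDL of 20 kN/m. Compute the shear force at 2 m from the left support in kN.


R_A = w * L / 2 = 20 * 4 / 2 = 40.0 kN
V(x) = R_A - w * x = 40.0 - 20 * 2
= 0.0 kN

0.0 kN


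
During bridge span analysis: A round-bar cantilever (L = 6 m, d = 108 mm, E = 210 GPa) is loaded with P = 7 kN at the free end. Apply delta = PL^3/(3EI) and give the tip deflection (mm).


I = pi * d^4 / 64 = pi * 108^4 / 64 = 6678284.57 mm^4
L = 6000.0 mm, P = 7000.0 N, E = 210000.0 MPa
delta = P * L^3 / (3 * E * I)
= 7000.0 * 6000.0^3 / (3 * 210000.0 * 6678284.57)
= 359.3737 mm

359.3737 mm


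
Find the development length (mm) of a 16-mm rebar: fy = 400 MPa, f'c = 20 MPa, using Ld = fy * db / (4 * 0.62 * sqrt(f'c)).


Ld = (fy * db) / (4 * 0.62 * sqrt(f'c))
= (400 * 16) / (4 * 0.62 * sqrt(20))
= 6400 / 11.0909
= 577.05 mm

577.05 mm


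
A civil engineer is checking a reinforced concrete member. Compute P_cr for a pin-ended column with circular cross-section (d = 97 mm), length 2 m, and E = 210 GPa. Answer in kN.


I = pi * d^4 / 64 = 4345670.92 mm^4
L = 2000.0 mm
P_cr = pi^2 * E * I / L^2
= 9.8696 * 210000.0 * 4345670.92 / 2000.0^2
= 2251727.77 N = 2251.7278 kN

2251.7278 kN


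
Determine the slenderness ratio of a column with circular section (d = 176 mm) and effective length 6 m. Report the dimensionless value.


Radius of gyration r = d / 4 = 176 / 4 = 44.0 mm
L_eff = 6000.0 mm
Slenderness ratio = L / r = 6000.0 / 44.0 = 136.36 (dimensionless)

136.36 (dimensionless)


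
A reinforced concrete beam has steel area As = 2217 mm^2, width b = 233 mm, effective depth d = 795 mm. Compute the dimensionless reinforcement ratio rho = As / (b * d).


rho = As / (b * d)
= 2217 / (233 * 795)
= 2217 / 185235
= 0.011969 (dimensionless)

0.011969 (dimensionless)


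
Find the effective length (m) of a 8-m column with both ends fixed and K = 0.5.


L_eff = K * L
= 0.5 * 8
= 4.0 m

4.0 m


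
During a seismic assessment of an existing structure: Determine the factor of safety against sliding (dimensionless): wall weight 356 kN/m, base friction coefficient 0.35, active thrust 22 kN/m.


Resisting force = mu * W = 0.35 * 356 = 124.6 kN/m
FOS = Resisting / Driving = 124.6 / 22
= 5.6636 (dimensionless)

5.6636 (dimensionless)


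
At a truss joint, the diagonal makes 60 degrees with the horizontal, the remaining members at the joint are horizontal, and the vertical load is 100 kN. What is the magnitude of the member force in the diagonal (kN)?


At the joint, only the diagonal has a vertical component, so vertical equilibrium gives:
F * sin(60) = 100
F = 100 / sin(60)
= 100 / 0.866025
= 115.47 kN

115.47 kN


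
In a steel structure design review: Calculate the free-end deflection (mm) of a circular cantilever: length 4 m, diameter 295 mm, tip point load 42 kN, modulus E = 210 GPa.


I = pi * d^4 / 64 = pi * 295^4 / 64 = 371755979.48 mm^4
L = 4000.0 mm, P = 42000.0 N, E = 210000.0 MPa
delta = P * L^3 / (3 * E * I)
= 42000.0 * 4000.0^3 / (3 * 210000.0 * 371755979.48)
= 11.4771 mm

11.4771 mm


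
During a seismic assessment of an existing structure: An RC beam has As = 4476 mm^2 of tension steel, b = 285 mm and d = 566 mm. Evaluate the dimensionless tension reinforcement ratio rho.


rho = As / (b * d)
= 4476 / (285 * 566)
= 4476 / 161310
= 0.027748 (dimensionless)

0.027748 (dimensionless)


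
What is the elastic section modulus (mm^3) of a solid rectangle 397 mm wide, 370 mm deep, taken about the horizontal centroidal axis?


S = b * h^2 / 6
= 397 * 370^2 / 6
= 397 * 136900 / 6
= 9058216.67 mm^3

9058216.67 mm^3


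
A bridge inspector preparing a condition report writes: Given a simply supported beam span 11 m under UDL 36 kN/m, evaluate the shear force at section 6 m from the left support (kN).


R_A = w * L / 2 = 36 * 11 / 2 = 198.0 kN
V(x) = R_A - w * x = 198.0 - 36 * 6
= -18.0 kN

-18.0 kN


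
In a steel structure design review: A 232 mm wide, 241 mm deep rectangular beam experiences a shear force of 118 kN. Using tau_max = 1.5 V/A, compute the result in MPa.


A = b * h = 232 * 241 = 55912 mm^2
V = 118 kN = 118000.0 N
tau_max = 1.5 * V / A = 1.5 * 118000.0 / 55912
= 3.1657 MPa

3.1657 MPa


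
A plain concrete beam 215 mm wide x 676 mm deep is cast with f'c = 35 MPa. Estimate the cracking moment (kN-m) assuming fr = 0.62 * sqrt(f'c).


fr = 0.62 * sqrt(35) = 0.62 * 5.9161 = 3.668 MPa
I = 215 * 676^3 / 12 = 5534740986.67 mm^4
y_t = 338.0 mm
M_cr = fr * I / y_t = 3.668 * 5534740986.67 / 338.0 N-mm
= 60.0629 kN-m

60.0629 kN-m


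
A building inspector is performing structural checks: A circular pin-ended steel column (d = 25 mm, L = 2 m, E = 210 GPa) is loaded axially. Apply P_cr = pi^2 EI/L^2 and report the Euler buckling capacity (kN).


I = pi * d^4 / 64 = 19174.76 mm^4
L = 2000.0 mm
P_cr = pi^2 * E * I / L^2
= 9.8696 * 210000.0 * 19174.76 / 2000.0^2
= 9935.48 N = 9.9355 kN

9.9355 kN


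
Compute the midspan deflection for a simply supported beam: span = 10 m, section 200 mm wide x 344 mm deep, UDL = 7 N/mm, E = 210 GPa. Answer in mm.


I = 200 * 344^3 / 12 = 678459733.33 mm^4
L = 10000.0 mm, w = 7 N/mm, E = 210000.0 MPa
delta = 5 * w * L^4 / (384 * E * I)
= 5 * 7 * 10000.0^4 / (384 * 210000.0 * 678459733.33)
= 6.3973 mm

6.3973 mm


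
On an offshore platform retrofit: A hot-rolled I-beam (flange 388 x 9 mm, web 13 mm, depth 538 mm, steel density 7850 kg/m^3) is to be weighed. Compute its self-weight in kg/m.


A_flanges = 2 * 388 * 9 = 6984 mm^2
A_web = (538 - 2 * 9) * 13 = 6760 mm^2
A_total = 6984 + 6760 = 13744 mm^2 = 0.013744 m^2
Weight = rho * A = 7850 * 0.013744 = 107.8904 kg/m

107.8904 kg/m


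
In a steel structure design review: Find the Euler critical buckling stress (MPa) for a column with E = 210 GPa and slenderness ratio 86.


sigma_cr = pi^2 * E / lambda^2
= 9.8696 * 210000.0 / 86^2
= 9.8696 * 210000.0 / 7396
= 280.2348 MPa

280.2348 MPa


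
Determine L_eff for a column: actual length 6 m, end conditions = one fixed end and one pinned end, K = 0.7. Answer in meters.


L_eff = K * L
= 0.7 * 6
= 4.2 m

4.2 m


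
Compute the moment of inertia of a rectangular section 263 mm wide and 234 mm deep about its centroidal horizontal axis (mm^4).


I = b * h^3 / 12
= 263 * 234^3 / 12
= 263 * 12812904 / 12
= 280816146.0 mm^4

280816146.0 mm^4


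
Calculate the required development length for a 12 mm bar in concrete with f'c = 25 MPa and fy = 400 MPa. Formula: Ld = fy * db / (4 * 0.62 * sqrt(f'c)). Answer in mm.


Ld = (fy * db) / (4 * 0.62 * sqrt(f'c))
= (400 * 12) / (4 * 0.62 * sqrt(25))
= 4800 / 12.4
= 387.1 mm

387.1 mm


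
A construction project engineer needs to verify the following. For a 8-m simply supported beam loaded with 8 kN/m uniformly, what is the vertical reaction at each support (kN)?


Total load = w * L = 8 * 8 = 64 kN
By symmetry, each reaction R = total / 2 = 64 / 2 = 32.0 kN

32.0 kN


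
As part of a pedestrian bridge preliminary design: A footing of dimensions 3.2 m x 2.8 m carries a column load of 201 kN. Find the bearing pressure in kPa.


A = 3.2 * 2.8 = 8.96 m^2
q = P / A = 201 / 8.96
= 22.433 kPa

22.433 kPa


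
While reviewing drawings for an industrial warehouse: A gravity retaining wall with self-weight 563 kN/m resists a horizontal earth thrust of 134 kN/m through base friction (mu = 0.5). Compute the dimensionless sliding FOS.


Resisting force = mu * W = 0.5 * 563 = 281.5 kN/m
FOS = Resisting / Driving = 281.5 / 134
= 2.1007 (dimensionless)

2.1007 (dimensionless)


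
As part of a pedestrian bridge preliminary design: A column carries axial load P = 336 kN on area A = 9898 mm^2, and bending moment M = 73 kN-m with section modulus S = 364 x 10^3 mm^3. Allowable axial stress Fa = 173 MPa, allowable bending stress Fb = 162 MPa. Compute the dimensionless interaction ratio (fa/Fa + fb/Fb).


f_a = P / A = 336000.0 / 9898 = 33.9463 MPa
f_b = M / S = 73000000.0 / 364000.0 = 200.5495 MPa
Ratio = f_a / Fa + f_b / Fb
= 33.9463 / 173 + 200.5495 / 162
= 1.4342 (dimensionless)

1.4342 (dimensionless)


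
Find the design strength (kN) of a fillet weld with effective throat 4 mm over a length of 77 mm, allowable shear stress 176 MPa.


Strength = throat * length * allowable stress
= 4 * 77 * 176 N
= 54208 N
= 54.21 kN

54.21 kN


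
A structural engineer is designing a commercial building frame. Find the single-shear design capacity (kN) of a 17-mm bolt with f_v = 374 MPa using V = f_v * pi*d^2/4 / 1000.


A = pi * d^2 / 4 = pi * 17^2 / 4 = 226.9801 mm^2
V = f_v * A / 1000 = 374 * 226.9801 / 1000
= 84.8905 kN

84.8905 kN


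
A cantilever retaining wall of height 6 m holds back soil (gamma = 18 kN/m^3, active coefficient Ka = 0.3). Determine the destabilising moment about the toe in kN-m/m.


Pa = 0.5 * Ka * gamma * H^2
= 0.5 * 0.3 * 18 * 6^2
= 97.2 kN/m
Arm = H / 3 = 6 / 3 = 2.0 m
Mo = Pa * arm = Pa * H / 3 = 97.2 * 6 / 3 = 194.4 kN-m/m

194.4 kN-m/m


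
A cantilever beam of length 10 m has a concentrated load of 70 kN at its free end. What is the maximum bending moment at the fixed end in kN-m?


For a cantilever with a point load at the free end:
M_max = P * L = 70 * 10 = 700 kN-m

700 kN-m


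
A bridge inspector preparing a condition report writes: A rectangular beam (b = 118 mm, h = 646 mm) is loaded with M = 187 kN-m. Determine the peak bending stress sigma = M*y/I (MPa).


I = b * h^3 / 12 = 118 * 646^3 / 12 = 2650930337.33 mm^4
y = h / 2 = 646 / 2 = 323.0 mm
M = 187 kN-m = 187000000.0 N-mm
sigma = M * y / I = 187000000.0 * 323.0 / 2650930337.33
= 22.78 MPa

22.78 MPa


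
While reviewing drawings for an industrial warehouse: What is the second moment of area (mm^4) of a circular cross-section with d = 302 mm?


r = d / 2 = 302 / 2 = 151.0 mm
I = pi * r^4 / 4 = pi * 151.0^4 / 4
= 408317196.2 mm^4

408317196.2 mm^4


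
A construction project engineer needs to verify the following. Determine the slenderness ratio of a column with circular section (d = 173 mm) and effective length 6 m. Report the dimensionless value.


Radius of gyration r = d / 4 = 173 / 4 = 43.25 mm
L_eff = 6000.0 mm
Slenderness ratio = L / r = 6000.0 / 43.25 = 138.73 (dimensionless)

138.73 (dimensionless)


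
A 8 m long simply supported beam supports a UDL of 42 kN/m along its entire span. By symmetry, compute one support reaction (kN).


Total load = w * L = 42 * 8 = 336 kN
By symmetry, each reaction R = total / 2 = 336 / 2 = 168.0 kN

168.0 kN


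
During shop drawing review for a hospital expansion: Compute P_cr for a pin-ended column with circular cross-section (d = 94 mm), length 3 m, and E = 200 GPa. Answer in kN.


I = pi * d^4 / 64 = 3832492.5 mm^4
L = 3000.0 mm
P_cr = pi^2 * E * I / L^2
= 9.8696 * 200000.0 * 3832492.5 / 3000.0^2
= 840559.66 N = 840.5597 kN

840.5597 kN


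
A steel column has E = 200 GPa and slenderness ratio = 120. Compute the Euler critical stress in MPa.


sigma_cr = pi^2 * E / lambda^2
= 9.8696 * 200000.0 / 120^2
= 9.8696 * 200000.0 / 14400
= 137.0778 MPa

137.0778 MPa


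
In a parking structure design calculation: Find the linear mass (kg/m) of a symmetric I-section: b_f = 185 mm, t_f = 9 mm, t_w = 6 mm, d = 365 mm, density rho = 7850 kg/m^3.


A_flanges = 2 * 185 * 9 = 3330 mm^2
A_web = (365 - 2 * 9) * 6 = 2082 mm^2
A_total = 3330 + 2082 = 5412 mm^2 = 0.005412 m^2
Weight = rho * A = 7850 * 0.005412 = 42.4842 kg/m

42.4842 kg/m


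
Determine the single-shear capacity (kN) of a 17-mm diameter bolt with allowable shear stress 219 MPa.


A = pi * d^2 / 4 = pi * 17^2 / 4 = 226.9801 mm^2
V = f_v * A / 1000 = 219 * 226.9801 / 1000
= 49.7086 kN

49.7086 kN


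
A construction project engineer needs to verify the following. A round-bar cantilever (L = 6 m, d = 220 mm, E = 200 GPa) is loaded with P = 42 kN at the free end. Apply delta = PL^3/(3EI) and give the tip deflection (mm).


I = pi * d^4 / 64 = pi * 220^4 / 64 = 114990145.1 mm^4
L = 6000.0 mm, P = 42000.0 N, E = 200000.0 MPa
delta = P * L^3 / (3 * E * I)
= 42000.0 * 6000.0^3 / (3 * 200000.0 * 114990145.1)
= 131.4895 mm

131.4895 mm


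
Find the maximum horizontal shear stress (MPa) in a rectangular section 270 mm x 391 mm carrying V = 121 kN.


A = b * h = 270 * 391 = 105570 mm^2
V = 121 kN = 121000.0 N
tau_max = 1.5 * V / A = 1.5 * 121000.0 / 105570
= 1.7192 MPa

1.7192 MPa


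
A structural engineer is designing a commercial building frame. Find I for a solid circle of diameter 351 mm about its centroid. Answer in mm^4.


r = d / 2 = 351 / 2 = 175.5 mm
I = pi * r^4 / 4 = pi * 175.5^4 / 4
= 745072208.91 mm^4

745072208.91 mm^4


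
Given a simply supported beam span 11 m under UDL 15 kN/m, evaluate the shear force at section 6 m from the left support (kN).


R_A = w * L / 2 = 15 * 11 / 2 = 82.5 kN
V(x) = R_A - w * x = 82.5 - 15 * 6
= -7.5 kN

-7.5 kN


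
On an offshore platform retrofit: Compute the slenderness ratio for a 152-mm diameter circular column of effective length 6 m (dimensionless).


Radius of gyration r = d / 4 = 152 / 4 = 38.0 mm
L_eff = 6000.0 mm
Slenderness ratio = L / r = 6000.0 / 38.0 = 157.89 (dimensionless)

157.89 (dimensionless)


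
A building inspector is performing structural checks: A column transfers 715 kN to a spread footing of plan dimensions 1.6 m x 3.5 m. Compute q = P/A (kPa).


A = 1.6 * 3.5 = 5.6 m^2
q = P / A = 715 / 5.6
= 127.6786 kPa

127.6786 kPa


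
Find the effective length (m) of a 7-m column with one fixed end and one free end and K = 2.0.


L_eff = K * L
= 2.0 * 7
= 14.0 m

14.0 m


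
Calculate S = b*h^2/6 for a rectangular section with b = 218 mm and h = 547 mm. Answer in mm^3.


S = b * h^2 / 6
= 218 * 547^2 / 6
= 218 * 299209 / 6
= 10871260.33 mm^3

10871260.33 mm^3


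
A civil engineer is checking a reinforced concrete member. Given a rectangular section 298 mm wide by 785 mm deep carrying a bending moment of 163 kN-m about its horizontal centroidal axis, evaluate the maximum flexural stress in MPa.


I = b * h^3 / 12 = 298 * 785^3 / 12 = 12012792854.17 mm^4
y = h / 2 = 785 / 2 = 392.5 mm
M = 163 kN-m = 163000000.0 N-mm
sigma = M * y / I = 163000000.0 * 392.5 / 12012792854.17
= 5.33 MPa

5.33 MPa


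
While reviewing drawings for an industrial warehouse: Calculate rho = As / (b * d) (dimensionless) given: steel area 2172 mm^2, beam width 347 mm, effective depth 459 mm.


rho = As / (b * d)
= 2172 / (347 * 459)
= 2172 / 159273
= 0.013637 (dimensionless)

0.013637 (dimensionless)


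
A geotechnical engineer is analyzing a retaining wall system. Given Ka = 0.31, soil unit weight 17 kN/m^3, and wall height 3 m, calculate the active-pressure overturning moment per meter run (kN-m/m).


Pa = 0.5 * Ka * gamma * H^2
= 0.5 * 0.31 * 17 * 3^2
= 23.715 kN/m
Arm = H / 3 = 3 / 3 = 1.0 m
Mo = Pa * arm = Pa * H / 3 = 23.715 * 3 / 3 = 23.715 kN-m/m

23.715 kN-m/m


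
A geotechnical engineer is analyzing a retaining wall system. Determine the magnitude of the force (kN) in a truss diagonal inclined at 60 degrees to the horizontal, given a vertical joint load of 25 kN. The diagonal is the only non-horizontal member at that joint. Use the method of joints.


At the joint, only the diagonal has a vertical component, so vertical equilibrium gives:
F * sin(60) = 25
F = 25 / sin(60)
= 25 / 0.866025
= 28.87 kN

28.87 kN


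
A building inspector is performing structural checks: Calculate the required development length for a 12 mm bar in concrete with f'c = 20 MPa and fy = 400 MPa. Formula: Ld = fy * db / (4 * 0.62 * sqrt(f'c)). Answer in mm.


Ld = (fy * db) / (4 * 0.62 * sqrt(f'c))
= (400 * 12) / (4 * 0.62 * sqrt(20))
= 4800 / 11.0909
= 432.79 mm

432.79 mm


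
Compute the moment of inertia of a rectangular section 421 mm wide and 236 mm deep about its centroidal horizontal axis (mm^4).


I = b * h^3 / 12
= 421 * 236^3 / 12
= 421 * 13144256 / 12
= 461144314.67 mm^4

461144314.67 mm^4


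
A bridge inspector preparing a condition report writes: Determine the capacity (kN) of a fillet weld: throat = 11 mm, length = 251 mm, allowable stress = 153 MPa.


Strength = throat * length * allowable stress
= 11 * 251 * 153 N
= 422433 N
= 422.43 kN

422.43 kN


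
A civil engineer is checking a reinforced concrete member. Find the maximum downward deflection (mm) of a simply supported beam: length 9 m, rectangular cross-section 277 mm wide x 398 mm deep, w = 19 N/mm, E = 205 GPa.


I = 277 * 398^3 / 12 = 1455283948.67 mm^4
L = 9000.0 mm, w = 19 N/mm, E = 205000.0 MPa
delta = 5 * w * L^4 / (384 * E * I)
= 5 * 19 * 9000.0^4 / (384 * 205000.0 * 1455283948.67)
= 5.4408 mm

5.4408 mm


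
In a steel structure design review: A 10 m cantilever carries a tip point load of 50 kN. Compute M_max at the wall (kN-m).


For a cantilever with a point load at the free end:
M_max = P * L = 50 * 10 = 500 kN-m

500 kN-m


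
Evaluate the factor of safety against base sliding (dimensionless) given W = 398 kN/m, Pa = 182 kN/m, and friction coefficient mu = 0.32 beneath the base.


Resisting force = mu * W = 0.32 * 398 = 127.36 kN/m
FOS = Resisting / Driving = 127.36 / 182
= 0.6998 (dimensionless)

0.6998 (dimensionless)


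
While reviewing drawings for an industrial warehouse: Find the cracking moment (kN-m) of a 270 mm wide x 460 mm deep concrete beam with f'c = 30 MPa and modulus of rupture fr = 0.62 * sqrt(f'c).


fr = 0.62 * sqrt(30) = 0.62 * 5.4772 = 3.3959 MPa
I = 270 * 460^3 / 12 = 2190060000.0 mm^4
y_t = 230.0 mm
M_cr = fr * I / y_t = 3.3959 * 2190060000.0 / 230.0 N-mm
= 32.3356 kN-m

32.3356 kN-m


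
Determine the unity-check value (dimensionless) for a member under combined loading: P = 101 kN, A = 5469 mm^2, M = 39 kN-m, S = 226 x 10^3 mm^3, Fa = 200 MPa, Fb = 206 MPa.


f_a = P / A = 101000.0 / 5469 = 18.4677 MPa
f_b = M / S = 39000000.0 / 226000.0 = 172.5664 MPa
Ratio = f_a / Fa + f_b / Fb
= 18.4677 / 200 + 172.5664 / 206
= 0.93 (dimensionless)

0.93 (dimensionless)


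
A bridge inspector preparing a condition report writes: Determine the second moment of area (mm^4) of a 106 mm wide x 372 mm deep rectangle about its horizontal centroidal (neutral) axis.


I = b * h^3 / 12
= 106 * 372^3 / 12
= 106 * 51478848 / 12
= 454729824.0 mm^4

454729824.0 mm^4


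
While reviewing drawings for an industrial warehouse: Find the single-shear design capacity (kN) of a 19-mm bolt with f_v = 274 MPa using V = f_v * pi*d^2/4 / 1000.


A = pi * d^2 / 4 = pi * 19^2 / 4 = 283.5287 mm^2
V = f_v * A / 1000 = 274 * 283.5287 / 1000
= 77.6869 kN

77.6869 kN


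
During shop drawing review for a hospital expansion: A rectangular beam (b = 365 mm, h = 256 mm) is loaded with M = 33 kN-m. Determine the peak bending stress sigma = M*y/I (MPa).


I = b * h^3 / 12 = 365 * 256^3 / 12 = 510306986.67 mm^4
y = h / 2 = 256 / 2 = 128.0 mm
M = 33 kN-m = 33000000.0 N-mm
sigma = M * y / I = 33000000.0 * 128.0 / 510306986.67
= 8.28 MPa

8.28 MPa


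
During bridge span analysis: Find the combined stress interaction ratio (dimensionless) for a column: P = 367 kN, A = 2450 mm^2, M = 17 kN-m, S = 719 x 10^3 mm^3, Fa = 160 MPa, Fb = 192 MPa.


f_a = P / A = 367000.0 / 2450 = 149.7959 MPa
f_b = M / S = 17000000.0 / 719000.0 = 23.6439 MPa
Ratio = f_a / Fa + f_b / Fb
= 149.7959 / 160 + 23.6439 / 192
= 1.0594 (dimensionless)

1.0594 (dimensionless)


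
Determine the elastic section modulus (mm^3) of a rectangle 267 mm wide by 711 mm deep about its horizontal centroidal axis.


S = b * h^2 / 6
= 267 * 711^2 / 6
= 267 * 505521 / 6
= 22495684.5 mm^3

22495684.5 mm^3


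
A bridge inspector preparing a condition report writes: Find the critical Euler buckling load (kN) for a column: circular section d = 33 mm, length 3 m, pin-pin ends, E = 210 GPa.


I = pi * d^4 / 64 = 58213.76 mm^4
L = 3000.0 mm
P_cr = pi^2 * E * I / L^2
= 9.8696 * 210000.0 * 58213.76 / 3000.0^2
= 13406.09 N = 13.4061 kN

13.4061 kN


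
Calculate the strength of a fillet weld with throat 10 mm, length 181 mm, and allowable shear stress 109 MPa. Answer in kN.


Strength = throat * length * allowable stress
= 10 * 181 * 109 N
= 197290 N
= 197.29 kN

197.29 kN


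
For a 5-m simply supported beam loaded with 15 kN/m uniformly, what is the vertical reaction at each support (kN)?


Total load = w * L = 15 * 5 = 75 kN
By symmetry, each reaction R = total / 2 = 75 / 2 = 37.5 kN

37.5 kN


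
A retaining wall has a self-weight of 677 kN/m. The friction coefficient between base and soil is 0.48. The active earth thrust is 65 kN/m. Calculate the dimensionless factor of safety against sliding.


Resisting force = mu * W = 0.48 * 677 = 324.96 kN/m
FOS = Resisting / Driving = 324.96 / 65
= 4.9994 (dimensionless)

4.9994 (dimensionless)


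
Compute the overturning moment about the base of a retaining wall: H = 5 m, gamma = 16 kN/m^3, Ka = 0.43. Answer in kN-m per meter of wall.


Pa = 0.5 * Ka * gamma * H^2
= 0.5 * 0.43 * 16 * 5^2
= 86.0 kN/m
Arm = H / 3 = 5 / 3 = 1.6667 m
Mo = Pa * arm = Pa * H / 3 = 86.0 * 5 / 3 = 143.3333 kN-m/m

143.3333 kN-m/m


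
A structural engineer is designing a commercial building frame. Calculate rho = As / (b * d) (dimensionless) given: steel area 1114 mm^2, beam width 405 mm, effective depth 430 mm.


rho = As / (b * d)
= 1114 / (405 * 430)
= 1114 / 174150
= 0.006397 (dimensionless)

0.006397 (dimensionless)


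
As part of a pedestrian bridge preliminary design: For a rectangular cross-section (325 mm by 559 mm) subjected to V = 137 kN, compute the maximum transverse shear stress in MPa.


A = b * h = 325 * 559 = 181675 mm^2
V = 137 kN = 137000.0 N
tau_max = 1.5 * V / A = 1.5 * 137000.0 / 181675
= 1.1311 MPa

1.1311 MPa


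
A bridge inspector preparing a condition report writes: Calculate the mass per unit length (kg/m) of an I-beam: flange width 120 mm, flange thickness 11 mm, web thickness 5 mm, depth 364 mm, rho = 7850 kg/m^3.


A_flanges = 2 * 120 * 11 = 2640 mm^2
A_web = (364 - 2 * 11) * 5 = 1710 mm^2
A_total = 2640 + 1710 = 4350 mm^2 = 0.004350 m^2
Weight = rho * A = 7850 * 0.004350 = 34.1475 kg/m

34.1475 kg/m


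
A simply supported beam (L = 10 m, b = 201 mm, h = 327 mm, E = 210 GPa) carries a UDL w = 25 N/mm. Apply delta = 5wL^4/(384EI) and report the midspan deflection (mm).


I = 201 * 327^3 / 12 = 585676865.25 mm^4
L = 10000.0 mm, w = 25 N/mm, E = 210000.0 MPa
delta = 5 * w * L^4 / (384 * E * I)
= 5 * 25 * 10000.0^4 / (384 * 210000.0 * 585676865.25)
= 26.4668 mm

26.4668 mm


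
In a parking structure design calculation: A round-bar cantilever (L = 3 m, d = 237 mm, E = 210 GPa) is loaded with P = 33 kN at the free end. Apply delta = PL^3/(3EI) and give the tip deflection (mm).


I = pi * d^4 / 64 = pi * 237^4 / 64 = 154868568.04 mm^4
L = 3000.0 mm, P = 33000.0 N, E = 210000.0 MPa
delta = P * L^3 / (3 * E * I)
= 33000.0 * 3000.0^3 / (3 * 210000.0 * 154868568.04)
= 9.1322 mm

9.1322 mm


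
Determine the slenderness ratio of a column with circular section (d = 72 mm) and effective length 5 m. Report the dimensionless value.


Radius of gyration r = d / 4 = 72 / 4 = 18.0 mm
L_eff = 5000.0 mm
Slenderness ratio = L / r = 5000.0 / 18.0 = 277.78 (dimensionless)

277.78 (dimensionless)


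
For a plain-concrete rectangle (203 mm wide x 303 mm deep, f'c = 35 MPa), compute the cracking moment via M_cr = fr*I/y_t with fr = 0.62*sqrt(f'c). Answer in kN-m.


fr = 0.62 * sqrt(35) = 0.62 * 5.9161 = 3.668 MPa
I = 203 * 303^3 / 12 = 470589981.75 mm^4
y_t = 151.5 mm
M_cr = fr * I / y_t = 3.668 * 470589981.75 / 151.5 N-mm
= 11.3935 kN-m

11.3935 kN-m


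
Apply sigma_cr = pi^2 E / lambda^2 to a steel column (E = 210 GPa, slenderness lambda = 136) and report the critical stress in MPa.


sigma_cr = pi^2 * E / lambda^2
= 9.8696 * 210000.0 / 136^2
= 9.8696 * 210000.0 / 18496
= 112.0576 MPa

112.0576 MPa


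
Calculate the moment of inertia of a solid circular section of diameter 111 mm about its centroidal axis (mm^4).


r = d / 2 = 111 / 2 = 55.5 mm
I = pi * r^4 / 4 = pi * 55.5^4 / 4
= 7451810.7 mm^4

7451810.7 mm^4


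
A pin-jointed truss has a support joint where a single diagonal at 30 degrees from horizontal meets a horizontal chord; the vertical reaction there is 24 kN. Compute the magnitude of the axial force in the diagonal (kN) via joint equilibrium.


At the joint, only the diagonal has a vertical component, so vertical equilibrium gives:
F * sin(30) = 24
F = 24 / sin(30)
= 24 / 0.5
= 48.0 kN

48.0 kN


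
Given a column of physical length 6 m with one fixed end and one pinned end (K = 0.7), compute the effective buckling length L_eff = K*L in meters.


L_eff = K * L
= 0.7 * 6
= 4.2 m

4.2 m


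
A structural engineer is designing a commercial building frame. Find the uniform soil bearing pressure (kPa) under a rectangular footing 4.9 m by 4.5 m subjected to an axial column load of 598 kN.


A = 4.9 * 4.5 = 22.05 m^2
q = P / A = 598 / 22.05
= 27.1202 kPa

27.1202 kPa


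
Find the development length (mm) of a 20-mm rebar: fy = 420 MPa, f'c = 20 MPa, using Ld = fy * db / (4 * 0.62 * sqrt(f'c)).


Ld = (fy * db) / (4 * 0.62 * sqrt(f'c))
= (420 * 20) / (4 * 0.62 * sqrt(20))
= 8400 / 11.0909
= 757.38 mm

757.38 mm


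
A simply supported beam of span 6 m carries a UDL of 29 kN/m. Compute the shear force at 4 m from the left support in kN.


R_A = w * L / 2 = 29 * 6 / 2 = 87.0 kN
V(x) = R_A - w * x = 87.0 - 29 * 4
= -29.0 kN

-29.0 kN


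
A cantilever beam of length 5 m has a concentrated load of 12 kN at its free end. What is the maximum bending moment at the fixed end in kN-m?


For a cantilever with a point load at the free end:
M_max = P * L = 12 * 5 = 60 kN-m

60 kN-m


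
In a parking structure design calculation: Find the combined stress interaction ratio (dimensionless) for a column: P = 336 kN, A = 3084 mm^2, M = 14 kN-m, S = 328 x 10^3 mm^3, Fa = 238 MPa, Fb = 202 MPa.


f_a = P / A = 336000.0 / 3084 = 108.9494 MPa
f_b = M / S = 14000000.0 / 328000.0 = 42.6829 MPa
Ratio = f_a / Fa + f_b / Fb
= 108.9494 / 238 + 42.6829 / 202
= 0.6691 (dimensionless)

0.6691 (dimensionless)
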